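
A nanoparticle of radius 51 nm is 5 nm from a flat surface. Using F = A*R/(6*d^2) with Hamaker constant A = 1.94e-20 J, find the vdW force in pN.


Convert to SI: R = 51 nm = 5.1e-08 m, d = 5 nm = 5e-09 m
F = A * R / (6 * d^2)
F = 1.94e-20 * 5.1e-08 / (6 * (5e-09)^2)
F = 6.596e-12 N = 6.596 pN

6.596


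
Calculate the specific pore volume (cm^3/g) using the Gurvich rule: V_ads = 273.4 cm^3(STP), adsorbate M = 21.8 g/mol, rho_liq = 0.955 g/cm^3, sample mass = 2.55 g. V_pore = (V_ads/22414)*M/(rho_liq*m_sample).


Moles adsorbed n = V_ads / 22414 = 273.4 / 22414 = 1.219773e-02 mol
Liquid volume V_liq = n * M / rho_liq = 1.219773e-02 * 21.8 / 0.955 = 0.27844 cm^3
Specific pore volume V_pore = V_liq / m_sample = 0.27844 / 2.55
V_pore = 0.1092 cm^3/g

0.1092


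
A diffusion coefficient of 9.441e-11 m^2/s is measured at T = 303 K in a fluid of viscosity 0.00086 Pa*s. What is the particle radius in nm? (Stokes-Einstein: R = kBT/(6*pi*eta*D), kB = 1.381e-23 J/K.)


Stokes-Einstein: R = kB*T / (6*pi*eta*D)
R = 1.381e-23 * 303 / (6 * pi * 0.00086 * 9.441e-11)
R = 2.73413e-09 m = 2.73 nm

2.73


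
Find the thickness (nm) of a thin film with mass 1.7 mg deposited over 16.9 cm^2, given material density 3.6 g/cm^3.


Convert: m = 1.7 mg = 1.7000e-06 kg, A = 16.9 cm^2 = 1.6900e-03 m^2, rho = 3.6 g/cm^3 = 3600 kg/m^3
t = m / (A * rho)
t = 1.7000e-06 / (1.6900e-03 * 3600)
t = 2.7942e-07 m = 279.4 nm

279.4


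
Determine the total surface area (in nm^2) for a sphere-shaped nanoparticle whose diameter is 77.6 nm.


Radius r = 77.6/2 = 38.8 nm
Surface area SA = 4 * pi * r^2
SA = 4 * pi * (38.8)^2
SA = 18917.92 nm^2

18917.92


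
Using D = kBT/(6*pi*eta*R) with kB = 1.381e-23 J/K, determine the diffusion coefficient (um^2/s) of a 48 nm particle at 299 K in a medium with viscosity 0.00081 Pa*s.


Radius R = 48/2 = 24 nm = 2.4e-08 m
D = kB*T / (6*pi*eta*R)
D = 1.381e-23 * 299 / (6 * pi * 0.00081 * 2.4e-08)
D = 1.12685e-11 m^2/s = 11.269 um^2/s

11.269


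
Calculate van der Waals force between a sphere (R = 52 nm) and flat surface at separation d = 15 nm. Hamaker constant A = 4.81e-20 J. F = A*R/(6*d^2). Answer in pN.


Convert to SI: R = 52 nm = 5.2e-08 m, d = 15 nm = 1.5e-08 m
F = A * R / (6 * d^2)
F = 4.81e-20 * 5.2e-08 / (6 * (1.5e-08)^2)
F = 1.85274e-12 N = 1.853 pN

1.853


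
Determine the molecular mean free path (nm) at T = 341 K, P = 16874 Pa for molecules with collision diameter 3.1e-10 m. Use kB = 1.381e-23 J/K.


Mean free path: lambda = kB*T / (sqrt(2) * pi * d^2 * P)
lambda = 1.381e-23 * 341 / (sqrt(2) * pi * (3.1e-10)^2 * 16874)
lambda = 6.53645e-07 m
lambda = 653.64 nm

653.64


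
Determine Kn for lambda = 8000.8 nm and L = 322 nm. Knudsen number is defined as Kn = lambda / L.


Knudsen number Kn = lambda / L
Kn = 8000.8 / 322
Kn = 24.8472

24.8472


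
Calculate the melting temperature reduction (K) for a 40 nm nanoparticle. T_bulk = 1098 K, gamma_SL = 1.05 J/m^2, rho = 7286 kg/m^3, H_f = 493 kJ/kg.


Radius R = 40/2 = 20 nm = 2e-08 m
Convert H_f = 493 kJ/kg = 493000 J/kg
dT = 2 * gamma_SL * T_bulk / (rho * H_f * R)
dT = 2 * 1.05 * 1098 / (7286 * 493000 * 2e-08)
dT = 32.1 K

32.1


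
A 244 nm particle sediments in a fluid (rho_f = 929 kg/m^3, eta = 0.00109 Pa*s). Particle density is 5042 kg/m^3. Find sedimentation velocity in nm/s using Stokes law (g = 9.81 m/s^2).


Radius R = 244/2 nm = 1.22e-07 m
Density difference = 5042 - 929 = 4113 kg/m^3
v = 2 * R^2 * (rho_p - rho_f) * g / (9 * eta)
v = 2 * (1.22e-07)^2 * 4113 * 9.81 / (9 * 0.00109)
v = 1.22436e-07 m/s = 122.4358 nm/s

122.4358


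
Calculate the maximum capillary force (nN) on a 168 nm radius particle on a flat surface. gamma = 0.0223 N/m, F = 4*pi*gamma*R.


Convert radius: R = 168 nm = 1.68e-07 m
F = 4 * pi * gamma * R
F = 4 * pi * 0.0223 * 1.68e-07
F = 4.70787e-08 N = 47.0787 nN

47.0787


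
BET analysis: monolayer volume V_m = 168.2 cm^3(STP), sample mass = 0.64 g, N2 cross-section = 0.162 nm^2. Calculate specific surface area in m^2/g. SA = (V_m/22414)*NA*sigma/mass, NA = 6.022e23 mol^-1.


Number of moles in monolayer = V_m / 22414 = 168.2 / 22414 = 0.00750424
Number of molecules = moles * NA = 0.00750424 * 6.022e23
SA = molecules * sigma / mass
SA = (168.2 / 22414) * 6.022e23 * 0.162e-18 / 0.64
SA = 1143.9 m^2/g

1143.9


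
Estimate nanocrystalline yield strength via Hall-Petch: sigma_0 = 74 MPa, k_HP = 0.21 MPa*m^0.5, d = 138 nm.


d = 138 nm = 1.38e-07 m
sqrt(d) = 0.0003714835
Hall-Petch contribution = k / sqrt(d) = 0.21 / 0.0003714835 = 565.3 MPa
sigma = sigma_0 + k/sqrt(d) = 74 + 565.3 = 639.3 MPa

639.3


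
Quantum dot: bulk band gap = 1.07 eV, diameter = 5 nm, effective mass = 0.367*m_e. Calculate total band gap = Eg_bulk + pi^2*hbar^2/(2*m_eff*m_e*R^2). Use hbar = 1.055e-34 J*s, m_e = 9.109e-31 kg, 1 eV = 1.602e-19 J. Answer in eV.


Radius R = 5/2 nm = 2.5e-09 m
Confinement energy dE = pi^2 * hbar^2 / (2 * m_eff * m_e * R^2)
dE = pi^2 * (1.055e-34)^2 / (2 * 0.367 * 9.109e-31 * (2.5e-09)^2) J, divided by 1.602e-19 J/eV
dE = 0.1641 eV
Total band gap = E_g(bulk) + dE = 1.07 + 0.1641 = 1.2341 eV

1.2341


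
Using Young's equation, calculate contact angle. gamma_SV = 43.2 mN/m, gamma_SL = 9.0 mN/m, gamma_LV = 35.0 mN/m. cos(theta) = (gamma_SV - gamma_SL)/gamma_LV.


cos(theta) = (gamma_SV - gamma_SL) / gamma_LV
cos(theta) = (43.2 - 9.0) / 35.0
cos(theta) = 0.977143
theta = arccos(0.977143) = 12.27 degrees

12.27


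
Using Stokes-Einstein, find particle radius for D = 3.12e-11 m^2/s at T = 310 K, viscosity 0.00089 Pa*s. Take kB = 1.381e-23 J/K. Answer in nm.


Stokes-Einstein: R = kB*T / (6*pi*eta*D)
R = 1.381e-23 * 310 / (6 * pi * 0.00089 * 3.12e-11)
R = 8.17918e-09 m = 8.18 nm

8.18


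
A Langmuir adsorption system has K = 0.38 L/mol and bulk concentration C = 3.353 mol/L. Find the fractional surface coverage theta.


Langmuir isotherm: theta = K*C / (1 + K*C)
K*C = 0.38 * 3.353 = 1.27414
theta = 1.27414 / (1 + 1.27414) = 1.27414 / 2.27414
theta = 0.5603

0.5603


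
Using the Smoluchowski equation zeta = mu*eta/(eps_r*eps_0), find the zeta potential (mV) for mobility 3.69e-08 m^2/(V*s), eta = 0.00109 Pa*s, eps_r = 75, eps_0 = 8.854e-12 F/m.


Smoluchowski equation: zeta = mu * eta / (eps_r * eps_0)
zeta = 3.69e-08 * 0.00109 / (75 * 8.854e-12)
zeta = 0.060569 V = 60.57 mV

60.57


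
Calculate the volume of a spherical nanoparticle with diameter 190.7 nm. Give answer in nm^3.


Radius r = 190.7/2 = 95.35 nm
Volume V = (4/3) * pi * r^3
V = (4/3) * pi * (95.35)^3
V = 3631204.45 nm^3

3631204.45


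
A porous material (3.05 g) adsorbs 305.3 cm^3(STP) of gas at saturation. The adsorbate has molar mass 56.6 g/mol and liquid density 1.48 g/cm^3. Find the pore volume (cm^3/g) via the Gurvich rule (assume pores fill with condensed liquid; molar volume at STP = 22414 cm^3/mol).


Moles adsorbed n = V_ads / 22414 = 305.3 / 22414 = 1.362095e-02 mol
Liquid volume V_liq = n * M / rho_liq = 1.362095e-02 * 56.6 / 1.48 = 0.52091 cm^3
Specific pore volume V_pore = V_liq / m_sample = 0.52091 / 3.05
V_pore = 0.1708 cm^3/g

0.1708


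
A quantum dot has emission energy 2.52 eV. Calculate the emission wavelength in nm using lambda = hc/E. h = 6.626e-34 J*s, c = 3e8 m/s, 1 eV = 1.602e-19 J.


Convert energy: E = 2.52 eV = 2.52 * 1.602e-19 = 4.03704e-19 J
lambda = h*c / E = 6.626e-34 * 3e8 / 4.03704e-19
lambda = 4.9239e-07 m = 492.4 nm

492.4


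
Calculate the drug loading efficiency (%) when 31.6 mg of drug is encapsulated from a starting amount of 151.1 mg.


Drug loading efficiency = (drug loaded / drug initial) * 100
DLE = 31.6 / 151.1 * 100
DLE = 0.2091 * 100
DLE = 20.91%

20.91


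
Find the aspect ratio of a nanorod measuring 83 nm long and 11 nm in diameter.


Aspect ratio AR = length / diameter
AR = 83 / 11
AR = 7.55

7.55


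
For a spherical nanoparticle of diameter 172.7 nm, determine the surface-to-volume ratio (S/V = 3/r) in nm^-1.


Radius r = 172.7/2 = 86.35 nm
S/V = 3 / r = 3 / 86.35
S/V = 0.0347 nm^-1

0.0347


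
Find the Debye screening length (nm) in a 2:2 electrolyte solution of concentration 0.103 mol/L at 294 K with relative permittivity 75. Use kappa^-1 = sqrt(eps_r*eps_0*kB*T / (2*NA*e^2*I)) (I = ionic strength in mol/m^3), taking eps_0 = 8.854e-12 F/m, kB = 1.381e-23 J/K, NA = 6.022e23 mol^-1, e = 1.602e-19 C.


Ionic strength I = 0.103 * 2^2 * 1000 = 412 mol/m^3
kappa^-1 = sqrt(75 * 8.854e-12 * 1.381e-23 * 294 / (2 * 6.022e23 * (1.602e-19)^2 * 412))
kappa^-1 = 0.46 nm

0.46


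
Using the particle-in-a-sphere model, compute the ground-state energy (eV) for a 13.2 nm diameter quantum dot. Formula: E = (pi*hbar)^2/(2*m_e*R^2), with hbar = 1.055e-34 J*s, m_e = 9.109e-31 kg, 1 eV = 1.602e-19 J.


Radius R = 13.2/2 = 6.6 nm = 6.6e-09 m
E = (pi * 1.055e-34)^2 / (2 * 9.109e-31 * (6.6e-09)^2)
E(J) = 1.38425e-21
E = E(J) / 1.602e-19 = 0.0086 eV

0.0086


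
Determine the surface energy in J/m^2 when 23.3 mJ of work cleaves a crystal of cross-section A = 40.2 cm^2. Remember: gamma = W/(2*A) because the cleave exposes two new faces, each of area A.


Convert: A = 40.2 cm^2 = 0.00402 m^2, W = 23.3 mJ = 0.0233 J
Cleaving exposes two faces of area A, so total new surface = 2*A and gamma = W / (2*A)
gamma = 0.0233 / (2 * 0.00402)
gamma = 2.898 J/m^2

2.898


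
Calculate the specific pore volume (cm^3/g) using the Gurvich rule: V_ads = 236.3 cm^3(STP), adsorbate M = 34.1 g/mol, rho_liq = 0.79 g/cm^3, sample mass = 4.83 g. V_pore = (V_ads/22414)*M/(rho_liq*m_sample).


Moles adsorbed n = V_ads / 22414 = 236.3 / 22414 = 1.054252e-02 mol
Liquid volume V_liq = n * M / rho_liq = 1.054252e-02 * 34.1 / 0.79 = 0.45506 cm^3
Specific pore volume V_pore = V_liq / m_sample = 0.45506 / 4.83
V_pore = 0.0942 cm^3/g

0.0942


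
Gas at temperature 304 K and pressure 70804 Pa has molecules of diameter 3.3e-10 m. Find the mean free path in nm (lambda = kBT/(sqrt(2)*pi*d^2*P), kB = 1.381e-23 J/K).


Mean free path: lambda = kB*T / (sqrt(2) * pi * d^2 * P)
lambda = 1.381e-23 * 304 / (sqrt(2) * pi * (3.3e-10)^2 * 70804)
lambda = 1.22551e-07 m
lambda = 122.55 nm

122.55


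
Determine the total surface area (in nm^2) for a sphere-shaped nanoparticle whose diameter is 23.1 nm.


Radius r = 23.1/2 = 11.55 nm
Surface area SA = 4 * pi * r^2
SA = 4 * pi * (11.55)^2
SA = 1676.39 nm^2

1676.39


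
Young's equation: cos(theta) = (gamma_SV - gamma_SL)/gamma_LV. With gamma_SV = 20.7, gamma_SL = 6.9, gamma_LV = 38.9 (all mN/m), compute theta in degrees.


cos(theta) = (gamma_SV - gamma_SL) / gamma_LV
cos(theta) = (20.7 - 6.9) / 38.9
cos(theta) = 0.354756
theta = arccos(0.354756) = 69.22 degrees

69.22


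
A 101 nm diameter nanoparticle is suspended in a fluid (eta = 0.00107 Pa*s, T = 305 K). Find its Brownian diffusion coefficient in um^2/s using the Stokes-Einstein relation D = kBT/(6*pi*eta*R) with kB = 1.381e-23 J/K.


Radius R = 101/2 = 50.5 nm = 5.05e-08 m
D = kB*T / (6*pi*eta*R)
D = 1.381e-23 * 305 / (6 * pi * 0.00107 * 5.05e-08)
D = 4.1354e-12 m^2/s = 4.135 um^2/s

4.135


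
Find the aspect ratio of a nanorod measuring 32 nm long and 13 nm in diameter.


Aspect ratio AR = length / diameter
AR = 32 / 13
AR = 2.46

2.46


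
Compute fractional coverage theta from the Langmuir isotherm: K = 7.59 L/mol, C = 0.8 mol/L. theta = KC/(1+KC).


Langmuir isotherm: theta = K*C / (1 + K*C)
K*C = 7.59 * 0.8 = 6.072
theta = 6.072 / (1 + 6.072) = 6.072 / 7.072
theta = 0.8586

0.8586


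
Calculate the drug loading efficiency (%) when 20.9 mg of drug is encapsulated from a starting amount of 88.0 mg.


Drug loading efficiency = (drug loaded / drug initial) * 100
DLE = 20.9 / 88.0 * 100
DLE = 0.2375 * 100
DLE = 23.75%

23.75


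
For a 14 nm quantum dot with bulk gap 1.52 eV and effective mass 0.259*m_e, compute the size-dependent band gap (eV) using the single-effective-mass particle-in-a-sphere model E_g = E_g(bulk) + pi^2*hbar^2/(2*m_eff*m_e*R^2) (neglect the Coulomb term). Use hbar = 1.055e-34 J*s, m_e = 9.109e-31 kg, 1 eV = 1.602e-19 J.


Radius R = 14/2 nm = 7e-09 m
Confinement energy dE = pi^2 * hbar^2 / (2 * m_eff * m_e * R^2)
dE = pi^2 * (1.055e-34)^2 / (2 * 0.259 * 9.109e-31 * (7e-09)^2) J, divided by 1.602e-19 J/eV
dE = 0.0297 eV
Total band gap = E_g(bulk) + dE = 1.52 + 0.0297 = 1.5497 eV

1.5497


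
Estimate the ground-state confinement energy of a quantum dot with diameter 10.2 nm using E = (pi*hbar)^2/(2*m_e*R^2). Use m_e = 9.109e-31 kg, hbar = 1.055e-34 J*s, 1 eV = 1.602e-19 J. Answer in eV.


Radius R = 10.2/2 = 5.1 nm = 5.1e-09 m
E = (pi * 1.055e-34)^2 / (2 * 9.109e-31 * (5.1e-09)^2)
E(J) = 2.31827e-21
E = E(J) / 1.602e-19 = 0.0145 eV

0.0145


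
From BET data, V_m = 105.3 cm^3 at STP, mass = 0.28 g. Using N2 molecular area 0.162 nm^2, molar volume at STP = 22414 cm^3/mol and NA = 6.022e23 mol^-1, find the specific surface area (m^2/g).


Number of moles in monolayer = V_m / 22414 = 105.3 / 22414 = 0.00469796
Number of molecules = moles * NA = 0.00469796 * 6.022e23
SA = molecules * sigma / mass
SA = (105.3 / 22414) * 6.022e23 * 0.162e-18 / 0.28
SA = 1636.8 m^2/g

1636.8


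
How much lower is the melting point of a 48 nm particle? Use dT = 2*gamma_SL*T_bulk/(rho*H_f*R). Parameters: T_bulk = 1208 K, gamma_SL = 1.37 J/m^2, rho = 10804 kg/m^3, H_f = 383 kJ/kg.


Radius R = 48/2 = 24 nm = 2.4e-08 m
Convert H_f = 383 kJ/kg = 383000 J/kg
dT = 2 * gamma_SL * T_bulk / (rho * H_f * R)
dT = 2 * 1.37 * 1208 / (10804 * 383000 * 2.4e-08)
dT = 33.3 K

33.3


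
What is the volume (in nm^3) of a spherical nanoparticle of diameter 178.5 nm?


Radius r = 178.5/2 = 89.25 nm
Volume V = (4/3) * pi * r^3
V = (4/3) * pi * (89.25)^3
V = 2977921.76 nm^3

2977921.76


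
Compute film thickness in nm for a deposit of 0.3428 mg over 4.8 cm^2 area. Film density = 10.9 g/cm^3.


Convert: m = 0.3428 mg = 3.4280e-07 kg, A = 4.8 cm^2 = 4.8000e-04 m^2, rho = 10.9 g/cm^3 = 10900 kg/m^3
t = m / (A * rho)
t = 3.4280e-07 / (4.8000e-04 * 10900)
t = 6.5520e-08 m = 65.5 nm

65.5


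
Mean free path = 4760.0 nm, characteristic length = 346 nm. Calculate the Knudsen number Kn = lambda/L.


Knudsen number Kn = lambda / L
Kn = 4760.0 / 346
Kn = 13.7572

13.7572


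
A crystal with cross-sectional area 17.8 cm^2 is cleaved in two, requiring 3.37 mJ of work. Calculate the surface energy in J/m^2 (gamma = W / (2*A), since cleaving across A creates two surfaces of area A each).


Convert: A = 17.8 cm^2 = 0.00178 m^2, W = 3.37 mJ = 0.00337 J
Cleaving exposes two faces of area A, so total new surface = 2*A and gamma = W / (2*A)
gamma = 0.00337 / (2 * 0.00178)
gamma = 0.947 J/m^2

0.947


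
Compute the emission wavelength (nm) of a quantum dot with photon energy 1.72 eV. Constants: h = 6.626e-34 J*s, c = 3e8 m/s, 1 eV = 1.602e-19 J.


Convert energy: E = 1.72 eV = 1.72 * 1.602e-19 = 2.75544e-19 J
lambda = h*c / E = 6.626e-34 * 3e8 / 2.75544e-19
lambda = 7.21409e-07 m = 721.4 nm

721.4


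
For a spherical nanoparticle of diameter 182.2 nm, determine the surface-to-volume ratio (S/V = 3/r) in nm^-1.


Radius r = 182.2/2 = 91.1 nm
S/V = 3 / r = 3 / 91.1
S/V = 0.0329 nm^-1

0.0329


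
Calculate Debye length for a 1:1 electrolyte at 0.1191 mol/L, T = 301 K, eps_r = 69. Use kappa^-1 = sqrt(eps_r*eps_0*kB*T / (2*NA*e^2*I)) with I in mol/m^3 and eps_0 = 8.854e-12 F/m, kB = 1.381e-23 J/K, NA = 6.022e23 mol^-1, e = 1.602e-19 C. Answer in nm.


Ionic strength I = 0.1191 * 1^2 * 1000 = 119.1 mol/m^3
kappa^-1 = sqrt(69 * 8.854e-12 * 1.381e-23 * 301 / (2 * 6.022e23 * (1.602e-19)^2 * 119.1))
kappa^-1 = 0.831 nm

0.831


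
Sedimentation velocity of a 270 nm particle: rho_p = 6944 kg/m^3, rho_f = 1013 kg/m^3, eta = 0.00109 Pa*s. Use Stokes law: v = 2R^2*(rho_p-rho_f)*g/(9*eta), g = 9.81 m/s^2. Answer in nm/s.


Radius R = 270/2 nm = 1.35e-07 m
Density difference = 6944 - 1013 = 5931 kg/m^3
v = 2 * R^2 * (rho_p - rho_f) * g / (9 * eta)
v = 2 * (1.35e-07)^2 * 5931 * 9.81 / (9 * 0.00109)
v = 2.16185e-07 m/s = 216.185 nm/s

216.185


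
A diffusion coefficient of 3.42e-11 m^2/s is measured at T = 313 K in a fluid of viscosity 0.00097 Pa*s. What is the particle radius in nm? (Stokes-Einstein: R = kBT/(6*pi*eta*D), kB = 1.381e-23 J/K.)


Stokes-Einstein: R = kB*T / (6*pi*eta*D)
R = 1.381e-23 * 313 / (6 * pi * 0.00097 * 3.42e-11)
R = 6.91256e-09 m = 6.91 nm

6.91


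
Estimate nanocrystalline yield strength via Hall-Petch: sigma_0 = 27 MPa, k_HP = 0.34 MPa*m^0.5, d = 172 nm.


d = 172 nm = 1.72e-07 m
sqrt(d) = 0.0004147288
Hall-Petch contribution = k / sqrt(d) = 0.34 / 0.0004147288 = 819.8 MPa
sigma = sigma_0 + k/sqrt(d) = 27 + 819.8 = 846.8 MPa

846.8


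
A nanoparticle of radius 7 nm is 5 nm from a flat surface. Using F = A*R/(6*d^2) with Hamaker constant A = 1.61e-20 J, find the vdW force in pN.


Convert to SI: R = 7 nm = 7e-09 m, d = 5 nm = 5e-09 m
F = A * R / (6 * d^2)
F = 1.61e-20 * 7e-09 / (6 * (5e-09)^2)
F = 7.51333e-13 N = 0.751 pN

0.751


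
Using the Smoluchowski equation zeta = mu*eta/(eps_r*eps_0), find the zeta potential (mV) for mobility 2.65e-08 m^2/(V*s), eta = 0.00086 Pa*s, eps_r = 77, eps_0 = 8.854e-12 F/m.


Smoluchowski equation: zeta = mu * eta / (eps_r * eps_0)
zeta = 2.65e-08 * 0.00086 / (77 * 8.854e-12)
zeta = 0.033428 V = 33.43 mV

33.43


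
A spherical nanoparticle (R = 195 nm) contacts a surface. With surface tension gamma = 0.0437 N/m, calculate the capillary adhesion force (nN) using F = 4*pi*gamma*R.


Convert radius: R = 195 nm = 1.95e-07 m
F = 4 * pi * gamma * R
F = 4 * pi * 0.0437 * 1.95e-07
F = 1.07084e-07 N = 107.0843 nN

107.0843


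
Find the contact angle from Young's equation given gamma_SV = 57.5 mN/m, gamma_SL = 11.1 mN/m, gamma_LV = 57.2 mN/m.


cos(theta) = (gamma_SV - gamma_SL) / gamma_LV
cos(theta) = (57.5 - 11.1) / 57.2
cos(theta) = 0.811189
theta = arccos(0.811189) = 35.79 degrees

35.79


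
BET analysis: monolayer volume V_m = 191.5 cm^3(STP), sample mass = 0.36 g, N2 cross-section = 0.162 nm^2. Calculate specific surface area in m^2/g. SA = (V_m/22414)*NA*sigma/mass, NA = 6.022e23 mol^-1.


Number of moles in monolayer = V_m / 22414 = 191.5 / 22414 = 0.00854377
Number of molecules = moles * NA = 0.00854377 * 6.022e23
SA = molecules * sigma / mass
SA = (191.5 / 22414) * 6.022e23 * 0.162e-18 / 0.36
SA = 2315.3 m^2/g

2315.3


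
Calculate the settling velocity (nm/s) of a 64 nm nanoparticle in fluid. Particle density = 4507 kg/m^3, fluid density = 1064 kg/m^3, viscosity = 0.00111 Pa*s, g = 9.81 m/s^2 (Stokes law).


Radius R = 64/2 nm = 3.2e-08 m
Density difference = 4507 - 1064 = 3443 kg/m^3
v = 2 * R^2 * (rho_p - rho_f) * g / (9 * eta)
v = 2 * (3.2e-08)^2 * 3443 * 9.81 / (9 * 0.00111)
v = 6.92421e-09 m/s = 6.9242 nm/s

6.9242


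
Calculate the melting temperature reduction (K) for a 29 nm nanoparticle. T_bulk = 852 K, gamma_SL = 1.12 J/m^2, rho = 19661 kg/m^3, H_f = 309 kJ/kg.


Radius R = 29/2 = 14.5 nm = 1.45e-08 m
Convert H_f = 309 kJ/kg = 309000 J/kg
dT = 2 * gamma_SL * T_bulk / (rho * H_f * R)
dT = 2 * 1.12 * 852 / (19661 * 309000 * 1.45e-08)
dT = 21.7 K

21.7


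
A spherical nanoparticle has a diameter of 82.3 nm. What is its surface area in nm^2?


Radius r = 82.3/2 = 41.15 nm
Surface area SA = 4 * pi * r^2
SA = 4 * pi * (41.15)^2
SA = 21278.92 nm^2

21278.92


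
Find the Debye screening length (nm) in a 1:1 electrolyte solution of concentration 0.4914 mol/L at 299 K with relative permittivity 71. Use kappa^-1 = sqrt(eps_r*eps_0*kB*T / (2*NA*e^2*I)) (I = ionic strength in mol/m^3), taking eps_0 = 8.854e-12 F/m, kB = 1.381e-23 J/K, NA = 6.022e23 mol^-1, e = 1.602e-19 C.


Ionic strength I = 0.4914 * 1^2 * 1000 = 491.4 mol/m^3
kappa^-1 = sqrt(71 * 8.854e-12 * 1.381e-23 * 299 / (2 * 6.022e23 * (1.602e-19)^2 * 491.4))
kappa^-1 = 0.413 nm

0.413


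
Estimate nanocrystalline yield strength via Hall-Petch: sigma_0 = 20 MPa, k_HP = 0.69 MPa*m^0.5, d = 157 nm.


d = 157 nm = 1.57e-07 m
sqrt(d) = 0.0003962323
Hall-Petch contribution = k / sqrt(d) = 0.69 / 0.0003962323 = 1741.4 MPa
sigma = sigma_0 + k/sqrt(d) = 20 + 1741.4 = 1761.4 MPa

1761.4


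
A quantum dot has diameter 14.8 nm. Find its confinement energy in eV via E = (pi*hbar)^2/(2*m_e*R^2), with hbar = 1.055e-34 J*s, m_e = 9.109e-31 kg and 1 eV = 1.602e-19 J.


Radius R = 14.8/2 = 7.4 nm = 7.4e-09 m
E = (pi * 1.055e-34)^2 / (2 * 9.109e-31 * (7.4e-09)^2)
E(J) = 1.10113e-21
E = E(J) / 1.602e-19 = 0.0069 eV

0.0069


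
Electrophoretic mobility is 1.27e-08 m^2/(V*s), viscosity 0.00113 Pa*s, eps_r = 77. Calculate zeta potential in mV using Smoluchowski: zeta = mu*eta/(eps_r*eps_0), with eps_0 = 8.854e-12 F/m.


Smoluchowski equation: zeta = mu * eta / (eps_r * eps_0)
zeta = 1.27e-08 * 0.00113 / (77 * 8.854e-12)
zeta = 0.02105 V = 21.05 mV

21.05


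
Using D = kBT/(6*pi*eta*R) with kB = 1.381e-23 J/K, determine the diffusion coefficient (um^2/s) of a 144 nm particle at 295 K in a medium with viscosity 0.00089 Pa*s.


Radius R = 144/2 = 72 nm = 7.2e-08 m
D = kB*T / (6*pi*eta*R)
D = 1.381e-23 * 295 / (6 * pi * 0.00089 * 7.2e-08)
D = 3.37281e-12 m^2/s = 3.373 um^2/s

3.373


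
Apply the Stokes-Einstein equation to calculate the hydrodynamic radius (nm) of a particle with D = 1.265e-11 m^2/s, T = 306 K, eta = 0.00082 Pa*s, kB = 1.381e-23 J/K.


Stokes-Einstein: R = kB*T / (6*pi*eta*D)
R = 1.381e-23 * 306 / (6 * pi * 0.00082 * 1.265e-11)
R = 2.16127e-08 m = 21.61 nm

21.61


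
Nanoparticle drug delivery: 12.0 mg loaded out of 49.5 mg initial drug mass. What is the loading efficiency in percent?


Drug loading efficiency = (drug loaded / drug initial) * 100
DLE = 12.0 / 49.5 * 100
DLE = 0.2424 * 100
DLE = 24.24%

24.24


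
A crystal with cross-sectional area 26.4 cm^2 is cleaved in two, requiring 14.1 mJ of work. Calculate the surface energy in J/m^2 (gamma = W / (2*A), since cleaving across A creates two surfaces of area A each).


Convert: A = 26.4 cm^2 = 0.00264 m^2, W = 14.1 mJ = 0.0141 J
Cleaving exposes two faces of area A, so total new surface = 2*A and gamma = W / (2*A)
gamma = 0.0141 / (2 * 0.00264)
gamma = 2.67 J/m^2

2.67


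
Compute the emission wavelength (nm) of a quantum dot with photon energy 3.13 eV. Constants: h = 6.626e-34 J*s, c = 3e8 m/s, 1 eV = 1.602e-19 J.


Convert energy: E = 3.13 eV = 3.13 * 1.602e-19 = 5.01426e-19 J
lambda = h*c / E = 6.626e-34 * 3e8 / 5.01426e-19
lambda = 3.96429e-07 m = 396.4 nm

396.4


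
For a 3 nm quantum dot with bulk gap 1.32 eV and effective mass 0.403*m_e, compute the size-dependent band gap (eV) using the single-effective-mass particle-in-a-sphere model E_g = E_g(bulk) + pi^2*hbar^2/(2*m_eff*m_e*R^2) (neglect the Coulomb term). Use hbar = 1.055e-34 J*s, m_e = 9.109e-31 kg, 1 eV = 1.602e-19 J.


Radius R = 3/2 nm = 1.5e-09 m
Confinement energy dE = pi^2 * hbar^2 / (2 * m_eff * m_e * R^2)
dE = pi^2 * (1.055e-34)^2 / (2 * 0.403 * 9.109e-31 * (1.5e-09)^2) J, divided by 1.602e-19 J/eV
dE = 0.4151 eV
Total band gap = E_g(bulk) + dE = 1.32 + 0.4151 = 1.7351 eV

1.7351


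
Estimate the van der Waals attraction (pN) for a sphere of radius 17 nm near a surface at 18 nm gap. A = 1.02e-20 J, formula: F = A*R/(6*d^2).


Convert to SI: R = 17 nm = 1.7e-08 m, d = 18 nm = 1.8e-08 m
F = A * R / (6 * d^2)
F = 1.02e-20 * 1.7e-08 / (6 * (1.8e-08)^2)
F = 8.91975e-14 N = 0.089 pN

0.089


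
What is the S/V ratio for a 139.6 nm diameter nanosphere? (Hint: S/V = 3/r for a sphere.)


Radius r = 139.6/2 = 69.8 nm
S/V = 3 / r = 3 / 69.8
S/V = 0.043 nm^-1

0.043


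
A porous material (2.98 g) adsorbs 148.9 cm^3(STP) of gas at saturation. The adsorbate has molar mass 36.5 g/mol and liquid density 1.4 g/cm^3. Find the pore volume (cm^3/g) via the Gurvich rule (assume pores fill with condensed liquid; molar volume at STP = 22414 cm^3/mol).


Moles adsorbed n = V_ads / 22414 = 148.9 / 22414 = 6.643169e-03 mol
Liquid volume V_liq = n * M / rho_liq = 6.643169e-03 * 36.5 / 1.4 = 0.17320 cm^3
Specific pore volume V_pore = V_liq / m_sample = 0.17320 / 2.98
V_pore = 0.0581 cm^3/g

0.0581


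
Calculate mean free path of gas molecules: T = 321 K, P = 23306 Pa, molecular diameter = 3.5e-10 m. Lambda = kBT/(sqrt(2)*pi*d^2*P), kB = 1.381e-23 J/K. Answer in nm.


Mean free path: lambda = kB*T / (sqrt(2) * pi * d^2 * P)
lambda = 1.381e-23 * 321 / (sqrt(2) * pi * (3.5e-10)^2 * 23306)
lambda = 3.49486e-07 m
lambda = 349.49 nm

349.49


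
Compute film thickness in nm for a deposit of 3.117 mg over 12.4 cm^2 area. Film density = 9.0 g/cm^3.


Convert: m = 3.117 mg = 3.1170e-06 kg, A = 12.4 cm^2 = 1.2400e-03 m^2, rho = 9.0 g/cm^3 = 9000 kg/m^3
t = m / (A * rho)
t = 3.1170e-06 / (1.2400e-03 * 9000)
t = 2.7930e-07 m = 279.3 nm

279.3


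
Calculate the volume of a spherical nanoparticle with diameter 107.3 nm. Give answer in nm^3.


Radius r = 107.3/2 = 53.65 nm
Volume V = (4/3) * pi * r^3
V = (4/3) * pi * (53.65)^3
V = 646841.37 nm^3

646841.37


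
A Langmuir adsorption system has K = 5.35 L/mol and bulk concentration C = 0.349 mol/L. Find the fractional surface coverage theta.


Langmuir isotherm: theta = K*C / (1 + K*C)
K*C = 5.35 * 0.349 = 1.86715
theta = 1.86715 / (1 + 1.86715) = 1.86715 / 2.86715
theta = 0.6512

0.6512


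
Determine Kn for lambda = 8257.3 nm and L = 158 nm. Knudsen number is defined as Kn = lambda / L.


Knudsen number Kn = lambda / L
Kn = 8257.3 / 158
Kn = 52.2614

52.2614


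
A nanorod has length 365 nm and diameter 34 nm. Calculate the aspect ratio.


Aspect ratio AR = length / diameter
AR = 365 / 34
AR = 10.74

10.74


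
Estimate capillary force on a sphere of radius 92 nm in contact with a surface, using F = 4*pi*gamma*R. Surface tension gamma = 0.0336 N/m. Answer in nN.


Convert radius: R = 92 nm = 9.2e-08 m
F = 4 * pi * gamma * R
F = 4 * pi * 0.0336 * 9.2e-08
F = 3.88452e-08 N = 38.8452 nN

38.8452


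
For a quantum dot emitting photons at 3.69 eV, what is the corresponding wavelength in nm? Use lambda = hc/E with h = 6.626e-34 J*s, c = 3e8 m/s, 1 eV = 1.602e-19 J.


Convert energy: E = 3.69 eV = 3.69 * 1.602e-19 = 5.91138e-19 J
lambda = h*c / E = 6.626e-34 * 3e8 / 5.91138e-19
lambda = 3.36267e-07 m = 336.3 nm

336.3


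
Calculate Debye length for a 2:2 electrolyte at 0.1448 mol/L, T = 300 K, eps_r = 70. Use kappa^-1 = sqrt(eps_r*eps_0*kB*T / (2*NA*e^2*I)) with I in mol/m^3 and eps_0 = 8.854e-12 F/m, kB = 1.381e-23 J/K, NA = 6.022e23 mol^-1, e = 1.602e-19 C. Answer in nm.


Ionic strength I = 0.1448 * 2^2 * 1000 = 579.2 mol/m^3
kappa^-1 = sqrt(70 * 8.854e-12 * 1.381e-23 * 300 / (2 * 6.022e23 * (1.602e-19)^2 * 579.2))
kappa^-1 = 0.379 nm

0.379


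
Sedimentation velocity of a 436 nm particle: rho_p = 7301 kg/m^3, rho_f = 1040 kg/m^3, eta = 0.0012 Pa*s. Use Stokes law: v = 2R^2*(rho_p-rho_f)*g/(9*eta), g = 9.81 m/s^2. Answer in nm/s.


Radius R = 436/2 nm = 2.18e-07 m
Density difference = 7301 - 1040 = 6261 kg/m^3
v = 2 * R^2 * (rho_p - rho_f) * g / (9 * eta)
v = 2 * (2.18e-07)^2 * 6261 * 9.81 / (9 * 0.0012)
v = 5.40545e-07 m/s = 540.5451 nm/s

540.5451


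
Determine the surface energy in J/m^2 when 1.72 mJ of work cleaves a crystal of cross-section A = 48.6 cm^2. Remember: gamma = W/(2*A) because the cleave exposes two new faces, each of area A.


Convert: A = 48.6 cm^2 = 0.00486 m^2, W = 1.72 mJ = 0.00172 J
Cleaving exposes two faces of area A, so total new surface = 2*A and gamma = W / (2*A)
gamma = 0.00172 / (2 * 0.00486)
gamma = 0.177 J/m^2

0.177


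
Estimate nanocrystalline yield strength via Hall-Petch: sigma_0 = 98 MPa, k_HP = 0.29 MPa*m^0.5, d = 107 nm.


d = 107 nm = 1.07e-07 m
sqrt(d) = 0.0003271085
Hall-Petch contribution = k / sqrt(d) = 0.29 / 0.0003271085 = 886.6 MPa
sigma = sigma_0 + k/sqrt(d) = 98 + 886.6 = 984.6 MPa

984.6


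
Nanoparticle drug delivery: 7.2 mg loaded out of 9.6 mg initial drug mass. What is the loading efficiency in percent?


Drug loading efficiency = (drug loaded / drug initial) * 100
DLE = 7.2 / 9.6 * 100
DLE = 0.75 * 100
DLE = 75.0%

75.0


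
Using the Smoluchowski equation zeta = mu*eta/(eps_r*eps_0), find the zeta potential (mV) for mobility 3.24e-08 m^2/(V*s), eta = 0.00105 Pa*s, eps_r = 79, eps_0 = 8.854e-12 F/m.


Smoluchowski equation: zeta = mu * eta / (eps_r * eps_0)
zeta = 3.24e-08 * 0.00105 / (79 * 8.854e-12)
zeta = 0.048637 V = 48.64 mV

48.64


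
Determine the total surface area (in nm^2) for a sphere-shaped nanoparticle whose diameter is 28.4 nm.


Radius r = 28.4/2 = 14.2 nm
Surface area SA = 4 * pi * r^2
SA = 4 * pi * (14.2)^2
SA = 2533.88 nm^2

2533.88


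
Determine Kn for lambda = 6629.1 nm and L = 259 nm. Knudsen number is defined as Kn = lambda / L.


Knudsen number Kn = lambda / L
Kn = 6629.1 / 259
Kn = 25.595

25.595


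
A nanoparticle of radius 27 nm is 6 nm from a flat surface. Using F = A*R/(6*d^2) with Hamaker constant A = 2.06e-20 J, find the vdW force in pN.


Convert to SI: R = 27 nm = 2.7e-08 m, d = 6 nm = 6e-09 m
F = A * R / (6 * d^2)
F = 2.06e-20 * 2.7e-08 / (6 * (6e-09)^2)
F = 2.575e-12 N = 2.575 pN

2.575


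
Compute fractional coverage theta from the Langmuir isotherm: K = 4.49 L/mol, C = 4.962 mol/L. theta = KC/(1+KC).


Langmuir isotherm: theta = K*C / (1 + K*C)
K*C = 4.49 * 4.962 = 22.27938
theta = 22.27938 / (1 + 22.27938) = 22.27938 / 23.27938
theta = 0.957

0.957


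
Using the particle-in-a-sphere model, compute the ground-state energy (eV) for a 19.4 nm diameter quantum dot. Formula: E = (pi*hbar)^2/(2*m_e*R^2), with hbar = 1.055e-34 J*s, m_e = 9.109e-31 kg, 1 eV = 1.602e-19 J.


Radius R = 19.4/2 = 9.7 nm = 9.7e-09 m
E = (pi * 1.055e-34)^2 / (2 * 9.109e-31 * (9.7e-09)^2)
E(J) = 6.40856e-22
E = E(J) / 1.602e-19 = 0.004 eV

0.004


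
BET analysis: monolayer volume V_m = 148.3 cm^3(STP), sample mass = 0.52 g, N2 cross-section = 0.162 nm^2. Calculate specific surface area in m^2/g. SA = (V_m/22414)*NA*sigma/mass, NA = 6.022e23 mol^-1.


Number of moles in monolayer = V_m / 22414 = 148.3 / 22414 = 0.0066164
Number of molecules = moles * NA = 0.0066164 * 6.022e23
SA = molecules * sigma / mass
SA = (148.3 / 22414) * 6.022e23 * 0.162e-18 / 0.52
SA = 1241.3 m^2/g

1241.3


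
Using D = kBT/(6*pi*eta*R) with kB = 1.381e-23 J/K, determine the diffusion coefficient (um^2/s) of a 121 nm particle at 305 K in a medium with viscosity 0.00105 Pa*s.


Radius R = 121/2 = 60.5 nm = 6.05e-08 m
D = kB*T / (6*pi*eta*R)
D = 1.381e-23 * 305 / (6 * pi * 0.00105 * 6.05e-08)
D = 3.51761e-12 m^2/s = 3.518 um^2/s

3.518


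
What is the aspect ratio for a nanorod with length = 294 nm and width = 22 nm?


Aspect ratio AR = length / diameter
AR = 294 / 22
AR = 13.36

13.36


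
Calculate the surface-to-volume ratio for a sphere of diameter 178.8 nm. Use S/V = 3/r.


Radius r = 178.8/2 = 89.4 nm
S/V = 3 / r = 3 / 89.4
S/V = 0.0336 nm^-1

0.0336


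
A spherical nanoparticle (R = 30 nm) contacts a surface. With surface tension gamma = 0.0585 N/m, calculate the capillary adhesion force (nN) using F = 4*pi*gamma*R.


Convert radius: R = 30 nm = 3e-08 m
F = 4 * pi * gamma * R
F = 4 * pi * 0.0585 * 3e-08
F = 2.2054e-08 N = 22.054 nN

22.054


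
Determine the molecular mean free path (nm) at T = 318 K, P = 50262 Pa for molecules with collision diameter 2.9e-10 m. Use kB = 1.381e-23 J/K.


Mean free path: lambda = kB*T / (sqrt(2) * pi * d^2 * P)
lambda = 1.381e-23 * 318 / (sqrt(2) * pi * (2.9e-10)^2 * 50262)
lambda = 2.33841e-07 m
lambda = 233.84 nm

233.84


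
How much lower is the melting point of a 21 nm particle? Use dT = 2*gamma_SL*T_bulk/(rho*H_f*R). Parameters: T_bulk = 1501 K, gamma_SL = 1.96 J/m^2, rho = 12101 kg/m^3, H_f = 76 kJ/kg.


Radius R = 21/2 = 10.5 nm = 1.05e-08 m
Convert H_f = 76 kJ/kg = 76000 J/kg
dT = 2 * gamma_SL * T_bulk / (rho * H_f * R)
dT = 2 * 1.96 * 1501 / (12101 * 76000 * 1.05e-08)
dT = 609.3 K

609.3


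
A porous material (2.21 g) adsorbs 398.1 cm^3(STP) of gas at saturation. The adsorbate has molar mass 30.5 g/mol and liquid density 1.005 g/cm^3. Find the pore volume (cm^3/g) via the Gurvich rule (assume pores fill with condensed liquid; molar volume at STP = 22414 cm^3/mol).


Moles adsorbed n = V_ads / 22414 = 398.1 / 22414 = 1.776122e-02 mol
Liquid volume V_liq = n * M / rho_liq = 1.776122e-02 * 30.5 / 1.005 = 0.53902 cm^3
Specific pore volume V_pore = V_liq / m_sample = 0.53902 / 2.21
V_pore = 0.2439 cm^3/g

0.2439


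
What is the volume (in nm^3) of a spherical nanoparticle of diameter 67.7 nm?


Radius r = 67.7/2 = 33.85 nm
Volume V = (4/3) * pi * r^3
V = (4/3) * pi * (33.85)^3
V = 162466.8 nm^3

162466.8


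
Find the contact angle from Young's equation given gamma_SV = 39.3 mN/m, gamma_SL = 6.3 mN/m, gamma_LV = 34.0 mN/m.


cos(theta) = (gamma_SV - gamma_SL) / gamma_LV
cos(theta) = (39.3 - 6.3) / 34.0
cos(theta) = 0.970588
theta = arccos(0.970588) = 13.93 degrees

13.93


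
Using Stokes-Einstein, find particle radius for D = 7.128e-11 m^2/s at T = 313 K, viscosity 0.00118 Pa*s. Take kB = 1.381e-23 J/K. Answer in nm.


Stokes-Einstein: R = kB*T / (6*pi*eta*D)
R = 1.381e-23 * 313 / (6 * pi * 0.00118 * 7.128e-11)
R = 2.72639e-09 m = 2.73 nm

2.73


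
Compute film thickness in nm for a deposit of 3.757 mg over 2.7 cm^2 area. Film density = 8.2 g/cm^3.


Convert: m = 3.757 mg = 3.7570e-06 kg, A = 2.7 cm^2 = 2.7000e-04 m^2, rho = 8.2 g/cm^3 = 8200 kg/m^3
t = m / (A * rho)
t = 3.7570e-06 / (2.7000e-04 * 8200)
t = 1.6969e-06 m = 1696.9 nm

1696.9


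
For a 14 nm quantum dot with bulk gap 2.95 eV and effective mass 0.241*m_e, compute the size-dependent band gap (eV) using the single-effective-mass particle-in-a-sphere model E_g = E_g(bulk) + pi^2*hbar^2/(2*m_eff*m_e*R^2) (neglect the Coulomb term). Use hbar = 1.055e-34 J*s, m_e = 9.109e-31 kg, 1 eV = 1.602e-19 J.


Radius R = 14/2 nm = 7e-09 m
Confinement energy dE = pi^2 * hbar^2 / (2 * m_eff * m_e * R^2)
dE = pi^2 * (1.055e-34)^2 / (2 * 0.241 * 9.109e-31 * (7e-09)^2) J, divided by 1.602e-19 J/eV
dE = 0.0319 eV
Total band gap = E_g(bulk) + dE = 2.95 + 0.0319 = 2.9819 eV

2.9819


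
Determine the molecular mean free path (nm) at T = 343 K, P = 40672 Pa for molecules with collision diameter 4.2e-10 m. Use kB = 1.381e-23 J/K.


Mean free path: lambda = kB*T / (sqrt(2) * pi * d^2 * P)
lambda = 1.381e-23 * 343 / (sqrt(2) * pi * (4.2e-10)^2 * 40672)
lambda = 1.48603e-07 m
lambda = 148.6 nm

148.6


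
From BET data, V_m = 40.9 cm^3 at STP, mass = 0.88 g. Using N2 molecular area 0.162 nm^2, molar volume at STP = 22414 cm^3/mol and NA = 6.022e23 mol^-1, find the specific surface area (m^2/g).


Number of moles in monolayer = V_m / 22414 = 40.9 / 22414 = 0.00182475
Number of molecules = moles * NA = 0.00182475 * 6.022e23
SA = molecules * sigma / mass
SA = (40.9 / 22414) * 6.022e23 * 0.162e-18 / 0.88
SA = 202.3 m^2/g

202.3


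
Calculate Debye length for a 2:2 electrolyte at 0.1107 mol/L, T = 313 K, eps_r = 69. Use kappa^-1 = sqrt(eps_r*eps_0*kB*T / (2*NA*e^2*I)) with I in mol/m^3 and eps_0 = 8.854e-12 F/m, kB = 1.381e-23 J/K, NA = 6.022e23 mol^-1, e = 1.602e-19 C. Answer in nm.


Ionic strength I = 0.1107 * 2^2 * 1000 = 442.8 mol/m^3
kappa^-1 = sqrt(69 * 8.854e-12 * 1.381e-23 * 313 / (2 * 6.022e23 * (1.602e-19)^2 * 442.8))
kappa^-1 = 0.439 nm

0.439


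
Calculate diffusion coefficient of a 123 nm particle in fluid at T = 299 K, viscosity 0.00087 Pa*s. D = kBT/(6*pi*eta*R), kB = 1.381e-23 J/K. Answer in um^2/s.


Radius R = 123/2 = 61.5 nm = 6.15e-08 m
D = kB*T / (6*pi*eta*R)
D = 1.381e-23 * 299 / (6 * pi * 0.00087 * 6.15e-08)
D = 4.0942e-12 m^2/s = 4.094 um^2/s

4.094


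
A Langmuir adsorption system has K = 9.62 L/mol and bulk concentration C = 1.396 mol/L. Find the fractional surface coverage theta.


Langmuir isotherm: theta = K*C / (1 + K*C)
K*C = 9.62 * 1.396 = 13.42952
theta = 13.42952 / (1 + 13.42952) = 13.42952 / 14.42952
theta = 0.9307

0.9307


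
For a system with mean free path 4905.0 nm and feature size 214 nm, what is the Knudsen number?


Knudsen number Kn = lambda / L
Kn = 4905.0 / 214
Kn = 22.9206

22.9206


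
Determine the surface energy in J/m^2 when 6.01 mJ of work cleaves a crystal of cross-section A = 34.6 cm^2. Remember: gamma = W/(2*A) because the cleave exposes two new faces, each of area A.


Convert: A = 34.6 cm^2 = 0.00346 m^2, W = 6.01 mJ = 0.00601 J
Cleaving exposes two faces of area A, so total new surface = 2*A and gamma = W / (2*A)
gamma = 0.00601 / (2 * 0.00346)
gamma = 0.868 J/m^2

0.868


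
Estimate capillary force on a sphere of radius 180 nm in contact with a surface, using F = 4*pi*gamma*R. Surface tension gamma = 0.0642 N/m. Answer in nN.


Convert radius: R = 180 nm = 1.8e-07 m
F = 4 * pi * gamma * R
F = 4 * pi * 0.0642 * 1.8e-07
F = 1.45217e-07 N = 145.217 nN

145.217


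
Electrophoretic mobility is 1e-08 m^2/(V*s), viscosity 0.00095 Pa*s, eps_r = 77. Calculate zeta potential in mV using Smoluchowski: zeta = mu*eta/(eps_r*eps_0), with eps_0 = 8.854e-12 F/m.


Smoluchowski equation: zeta = mu * eta / (eps_r * eps_0)
zeta = 1e-08 * 0.00095 / (77 * 8.854e-12)
zeta = 0.013935 V = 13.93 mV

13.93


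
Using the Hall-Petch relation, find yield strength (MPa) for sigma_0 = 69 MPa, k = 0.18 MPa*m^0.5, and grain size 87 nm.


d = 87 nm = 8.7e-08 m
sqrt(d) = 0.0002949576
Hall-Petch contribution = k / sqrt(d) = 0.18 / 0.0002949576 = 610.3 MPa
sigma = sigma_0 + k/sqrt(d) = 69 + 610.3 = 679.3 MPa

679.3


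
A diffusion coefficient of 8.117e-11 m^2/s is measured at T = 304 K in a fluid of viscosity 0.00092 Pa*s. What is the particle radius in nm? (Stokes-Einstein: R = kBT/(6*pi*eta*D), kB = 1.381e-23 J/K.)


Stokes-Einstein: R = kB*T / (6*pi*eta*D)
R = 1.381e-23 * 304 / (6 * pi * 0.00092 * 8.117e-11)
R = 2.98252e-09 m = 2.98 nm

2.98


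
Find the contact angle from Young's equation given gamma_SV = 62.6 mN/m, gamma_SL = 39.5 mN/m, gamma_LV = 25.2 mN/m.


cos(theta) = (gamma_SV - gamma_SL) / gamma_LV
cos(theta) = (62.6 - 39.5) / 25.2
cos(theta) = 0.916667
theta = arccos(0.916667) = 23.56 degrees

23.56


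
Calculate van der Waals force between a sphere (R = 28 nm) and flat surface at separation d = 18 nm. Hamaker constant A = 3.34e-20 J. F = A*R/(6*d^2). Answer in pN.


Convert to SI: R = 28 nm = 2.8e-08 m, d = 18 nm = 1.8e-08 m
F = A * R / (6 * d^2)
F = 3.34e-20 * 2.8e-08 / (6 * (1.8e-08)^2)
F = 4.8107e-13 N = 0.481 pN

0.481


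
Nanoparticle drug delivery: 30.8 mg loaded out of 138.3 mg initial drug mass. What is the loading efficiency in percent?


Drug loading efficiency = (drug loaded / drug initial) * 100
DLE = 30.8 / 138.3 * 100
DLE = 0.2227 * 100
DLE = 22.27%

22.27


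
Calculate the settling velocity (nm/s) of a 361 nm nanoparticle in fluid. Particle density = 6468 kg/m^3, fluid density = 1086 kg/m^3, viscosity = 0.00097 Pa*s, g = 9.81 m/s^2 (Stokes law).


Radius R = 361/2 nm = 1.805e-07 m
Density difference = 6468 - 1086 = 5382 kg/m^3
v = 2 * R^2 * (rho_p - rho_f) * g / (9 * eta)
v = 2 * (1.805e-07)^2 * 5382 * 9.81 / (9 * 0.00097)
v = 3.94079e-07 m/s = 394.0786 nm/s

394.0786


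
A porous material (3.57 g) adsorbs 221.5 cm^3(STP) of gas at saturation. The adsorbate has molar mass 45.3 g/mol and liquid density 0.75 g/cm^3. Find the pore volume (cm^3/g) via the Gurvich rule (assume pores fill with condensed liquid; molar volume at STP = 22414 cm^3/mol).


Moles adsorbed n = V_ads / 22414 = 221.5 / 22414 = 9.882216e-03 mol
Liquid volume V_liq = n * M / rho_liq = 9.882216e-03 * 45.3 / 0.75 = 0.59689 cm^3
Specific pore volume V_pore = V_liq / m_sample = 0.59689 / 3.57
V_pore = 0.1672 cm^3/g

0.1672


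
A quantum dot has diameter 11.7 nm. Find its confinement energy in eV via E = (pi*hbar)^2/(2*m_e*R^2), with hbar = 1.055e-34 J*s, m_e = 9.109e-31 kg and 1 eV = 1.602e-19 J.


Radius R = 11.7/2 = 5.85 nm = 5.85e-09 m
E = (pi * 1.055e-34)^2 / (2 * 9.109e-31 * (5.85e-09)^2)
E(J) = 1.76194e-21
E = E(J) / 1.602e-19 = 0.011 eV

0.011
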